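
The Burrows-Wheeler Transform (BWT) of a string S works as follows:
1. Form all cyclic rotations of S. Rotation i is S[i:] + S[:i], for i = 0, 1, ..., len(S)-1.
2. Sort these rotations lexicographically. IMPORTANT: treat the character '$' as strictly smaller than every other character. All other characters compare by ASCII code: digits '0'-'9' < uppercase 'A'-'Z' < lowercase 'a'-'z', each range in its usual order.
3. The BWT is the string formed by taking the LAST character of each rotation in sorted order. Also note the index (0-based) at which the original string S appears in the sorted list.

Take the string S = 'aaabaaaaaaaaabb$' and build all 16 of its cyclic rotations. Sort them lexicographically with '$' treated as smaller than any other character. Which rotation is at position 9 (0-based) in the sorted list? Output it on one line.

All 16 rotations (rotation i = S[i:]+S[:i]):
  rot[0] = aaabaaaaaaaaabb$
  rot[1] = aabaaaaaaaaabb$a
  rot[2] = abaaaaaaaaabb$aa
  rot[3] = baaaaaaaaabb$aaa
  rot[4] = aaaaaaaaabb$aaab
  rot[5] = aaaaaaaabb$aaaba
  rot[6] = aaaaaaabb$aaabaa
  rot[7] = aaaaaabb$aaabaaa
  rot[8] = aaaaabb$aaabaaaa
  rot[9] = aaaabb$aaabaaaaa
  rot[10] = aaabb$aaabaaaaaa
  rot[11] = aabb$aaabaaaaaaa
  rot[12] = abb$aaabaaaaaaaa
  rot[13] = bb$aaabaaaaaaaaa
  rot[14] = b$aaabaaaaaaaaab
  rot[15] = $aaabaaaaaaaaabb
Sorted (with $ < everything):
  sorted[0] = $aaabaaaaaaaaabb
  sorted[1] = aaaaaaaaabb$aaab
  sorted[2] = aaaaaaaabb$aaaba
  sorted[3] = aaaaaaabb$aaabaa
  sorted[4] = aaaaaabb$aaabaaa
  sorted[5] = aaaaabb$aaabaaaa
  sorted[6] = aaaabb$aaabaaaaa
  sorted[7] = aaabaaaaaaaaabb$
  sorted[8] = aaabb$aaabaaaaaa
  sorted[9] = aabaaaaaaaaabb$a
  sorted[10] = aabb$aaabaaaaaaa
  sorted[11] = abaaaaaaaaabb$aa
  sorted[12] = abb$aaabaaaaaaaa
  sorted[13] = b$aaabaaaaaaaaab
  sorted[14] = baaaaaaaaabb$aaa
  sorted[15] = bb$aaabaaaaaaaaa
sorted[9] = aabaaaaaaaaabb$a

Answer: aabaaaaaaaaabb$a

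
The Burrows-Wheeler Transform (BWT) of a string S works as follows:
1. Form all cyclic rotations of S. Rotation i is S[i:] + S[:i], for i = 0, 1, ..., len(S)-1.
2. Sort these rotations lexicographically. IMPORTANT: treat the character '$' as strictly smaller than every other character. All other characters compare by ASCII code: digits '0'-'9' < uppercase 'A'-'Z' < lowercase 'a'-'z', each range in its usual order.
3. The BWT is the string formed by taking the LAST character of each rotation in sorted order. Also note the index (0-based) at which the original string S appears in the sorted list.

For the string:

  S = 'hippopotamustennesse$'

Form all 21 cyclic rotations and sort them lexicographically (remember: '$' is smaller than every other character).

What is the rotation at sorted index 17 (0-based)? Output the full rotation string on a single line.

Answer: stennesse$hippopotamu

Derivation:
All 21 rotations (rotation i = S[i:]+S[:i]):
  rot[0] = hippopotamustennesse$
  rot[1] = ippopotamustennesse$h
  rot[2] = ppopotamustennesse$hi
  rot[3] = popotamustennesse$hip
  rot[4] = opotamustennesse$hipp
  rot[5] = potamustennesse$hippo
  rot[6] = otamustennesse$hippop
  rot[7] = tamustennesse$hippopo
  rot[8] = amustennesse$hippopot
  rot[9] = mustennesse$hippopota
  rot[10] = ustennesse$hippopotam
  rot[11] = stennesse$hippopotamu
  rot[12] = tennesse$hippopotamus
  rot[13] = ennesse$hippopotamust
  rot[14] = nnesse$hippopotamuste
  rot[15] = nesse$hippopotamusten
  rot[16] = esse$hippopotamustenn
  rot[17] = sse$hippopotamustenne
  rot[18] = se$hippopotamustennes
  rot[19] = e$hippopotamustenness
  rot[20] = $hippopotamustennesse
Sorted (with $ < everything):
  sorted[0] = $hippopotamustennesse
  sorted[1] = amustennesse$hippopot
  sorted[2] = e$hippopotamustenness
  sorted[3] = ennesse$hippopotamust
  sorted[4] = esse$hippopotamustenn
  sorted[5] = hippopotamustennesse$
  sorted[6] = ippopotamustennesse$h
  sorted[7] = mustennesse$hippopota
  sorted[8] = nesse$hippopotamusten
  sorted[9] = nnesse$hippopotamuste
  sorted[10] = opotamustennesse$hipp
  sorted[11] = otamustennesse$hippop
  sorted[12] = popotamustennesse$hip
  sorted[13] = potamustennesse$hippo
  sorted[14] = ppopotamustennesse$hi
  sorted[15] = se$hippopotamustennes
  sorted[16] = sse$hippopotamustenne
  sorted[17] = stennesse$hippopotamu
  sorted[18] = tamustennesse$hippopo
  sorted[19] = tennesse$hippopotamus
  sorted[20] = ustennesse$hippopotam
sorted[17] = stennesse$hippopotamu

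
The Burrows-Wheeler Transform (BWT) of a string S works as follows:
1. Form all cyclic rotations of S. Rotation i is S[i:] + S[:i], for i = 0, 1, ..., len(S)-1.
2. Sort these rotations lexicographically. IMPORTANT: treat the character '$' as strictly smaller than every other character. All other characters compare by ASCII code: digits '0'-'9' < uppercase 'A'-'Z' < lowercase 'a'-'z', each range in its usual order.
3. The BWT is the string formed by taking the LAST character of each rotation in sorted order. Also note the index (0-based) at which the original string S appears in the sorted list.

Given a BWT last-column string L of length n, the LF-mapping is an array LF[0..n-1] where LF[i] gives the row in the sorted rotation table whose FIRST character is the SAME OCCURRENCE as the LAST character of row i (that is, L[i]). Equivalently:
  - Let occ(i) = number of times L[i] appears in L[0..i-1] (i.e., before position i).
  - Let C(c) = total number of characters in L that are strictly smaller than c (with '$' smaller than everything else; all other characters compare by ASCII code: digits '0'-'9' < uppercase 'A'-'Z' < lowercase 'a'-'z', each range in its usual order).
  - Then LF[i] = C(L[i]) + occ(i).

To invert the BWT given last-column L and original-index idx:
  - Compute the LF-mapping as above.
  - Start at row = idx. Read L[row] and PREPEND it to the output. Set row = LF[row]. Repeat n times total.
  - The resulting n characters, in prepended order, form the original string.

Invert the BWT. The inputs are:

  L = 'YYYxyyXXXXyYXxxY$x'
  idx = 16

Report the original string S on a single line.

LF mapping: 6 7 8 11 15 16 1 2 3 4 17 9 5 12 13 10 0 14
Walk LF starting at row 16, prepending L[row]:
  step 1: row=16, L[16]='$', prepend. Next row=LF[16]=0
  step 2: row=0, L[0]='Y', prepend. Next row=LF[0]=6
  step 3: row=6, L[6]='X', prepend. Next row=LF[6]=1
  step 4: row=1, L[1]='Y', prepend. Next row=LF[1]=7
  step 5: row=7, L[7]='X', prepend. Next row=LF[7]=2
  step 6: row=2, L[2]='Y', prepend. Next row=LF[2]=8
  step 7: row=8, L[8]='X', prepend. Next row=LF[8]=3
  step 8: row=3, L[3]='x', prepend. Next row=LF[3]=11
  step 9: row=11, L[11]='Y', prepend. Next row=LF[11]=9
  step 10: row=9, L[9]='X', prepend. Next row=LF[9]=4
  step 11: row=4, L[4]='y', prepend. Next row=LF[4]=15
  step 12: row=15, L[15]='Y', prepend. Next row=LF[15]=10
  step 13: row=10, L[10]='y', prepend. Next row=LF[10]=17
  step 14: row=17, L[17]='x', prepend. Next row=LF[17]=14
  step 15: row=14, L[14]='x', prepend. Next row=LF[14]=13
  step 16: row=13, L[13]='x', prepend. Next row=LF[13]=12
  step 17: row=12, L[12]='X', prepend. Next row=LF[12]=5
  step 18: row=5, L[5]='y', prepend. Next row=LF[5]=16
Reversed output: yXxxxyYyXYxXYXYXY$

Answer: yXxxxyYyXYxXYXYXY$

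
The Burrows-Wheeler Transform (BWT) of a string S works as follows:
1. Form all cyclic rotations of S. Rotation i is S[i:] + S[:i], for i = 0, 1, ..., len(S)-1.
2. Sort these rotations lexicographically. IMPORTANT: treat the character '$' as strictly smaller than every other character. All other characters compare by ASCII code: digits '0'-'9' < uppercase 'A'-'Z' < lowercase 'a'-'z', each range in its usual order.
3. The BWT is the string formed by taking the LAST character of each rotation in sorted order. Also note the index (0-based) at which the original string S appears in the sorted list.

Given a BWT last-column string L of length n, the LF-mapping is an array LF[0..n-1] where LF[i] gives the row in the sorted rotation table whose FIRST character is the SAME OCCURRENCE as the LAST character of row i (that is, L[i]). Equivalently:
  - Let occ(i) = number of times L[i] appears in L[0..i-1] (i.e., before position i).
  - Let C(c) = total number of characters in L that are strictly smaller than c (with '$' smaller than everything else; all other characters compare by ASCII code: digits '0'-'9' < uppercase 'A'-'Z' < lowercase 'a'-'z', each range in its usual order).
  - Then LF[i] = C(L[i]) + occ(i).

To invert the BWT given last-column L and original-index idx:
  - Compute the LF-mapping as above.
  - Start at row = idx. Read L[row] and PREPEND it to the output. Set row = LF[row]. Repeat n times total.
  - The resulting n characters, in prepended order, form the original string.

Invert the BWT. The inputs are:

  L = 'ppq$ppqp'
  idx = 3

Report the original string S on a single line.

Answer: pppqqpp$

Derivation:
LF mapping: 1 2 6 0 3 4 7 5
Walk LF starting at row 3, prepending L[row]:
  step 1: row=3, L[3]='$', prepend. Next row=LF[3]=0
  step 2: row=0, L[0]='p', prepend. Next row=LF[0]=1
  step 3: row=1, L[1]='p', prepend. Next row=LF[1]=2
  step 4: row=2, L[2]='q', prepend. Next row=LF[2]=6
  step 5: row=6, L[6]='q', prepend. Next row=LF[6]=7
  step 6: row=7, L[7]='p', prepend. Next row=LF[7]=5
  step 7: row=5, L[5]='p', prepend. Next row=LF[5]=4
  step 8: row=4, L[4]='p', prepend. Next row=LF[4]=3
Reversed output: pppqqpp$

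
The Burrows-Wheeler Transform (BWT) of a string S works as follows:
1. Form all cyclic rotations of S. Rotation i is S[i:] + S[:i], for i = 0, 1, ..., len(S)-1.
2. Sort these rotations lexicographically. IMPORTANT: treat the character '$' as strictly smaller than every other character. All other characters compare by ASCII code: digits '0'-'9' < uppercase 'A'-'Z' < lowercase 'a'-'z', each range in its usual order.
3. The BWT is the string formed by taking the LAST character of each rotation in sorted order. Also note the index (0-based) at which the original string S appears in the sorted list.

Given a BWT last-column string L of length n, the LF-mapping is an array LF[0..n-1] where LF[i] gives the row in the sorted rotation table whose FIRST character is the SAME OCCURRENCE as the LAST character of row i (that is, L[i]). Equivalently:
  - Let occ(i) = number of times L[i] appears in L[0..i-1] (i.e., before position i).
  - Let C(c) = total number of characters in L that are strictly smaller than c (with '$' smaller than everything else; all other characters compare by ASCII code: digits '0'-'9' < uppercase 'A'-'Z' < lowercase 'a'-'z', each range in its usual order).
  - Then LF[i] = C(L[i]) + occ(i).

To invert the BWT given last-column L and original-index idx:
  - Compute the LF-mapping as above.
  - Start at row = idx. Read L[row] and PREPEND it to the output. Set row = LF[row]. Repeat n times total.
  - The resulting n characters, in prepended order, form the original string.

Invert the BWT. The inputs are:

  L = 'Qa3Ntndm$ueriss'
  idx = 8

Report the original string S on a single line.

LF mapping: 3 4 1 2 13 9 5 8 0 14 6 10 7 11 12
Walk LF starting at row 8, prepending L[row]:
  step 1: row=8, L[8]='$', prepend. Next row=LF[8]=0
  step 2: row=0, L[0]='Q', prepend. Next row=LF[0]=3
  step 3: row=3, L[3]='N', prepend. Next row=LF[3]=2
  step 4: row=2, L[2]='3', prepend. Next row=LF[2]=1
  step 5: row=1, L[1]='a', prepend. Next row=LF[1]=4
  step 6: row=4, L[4]='t', prepend. Next row=LF[4]=13
  step 7: row=13, L[13]='s', prepend. Next row=LF[13]=11
  step 8: row=11, L[11]='r', prepend. Next row=LF[11]=10
  step 9: row=10, L[10]='e', prepend. Next row=LF[10]=6
  step 10: row=6, L[6]='d', prepend. Next row=LF[6]=5
  step 11: row=5, L[5]='n', prepend. Next row=LF[5]=9
  step 12: row=9, L[9]='u', prepend. Next row=LF[9]=14
  step 13: row=14, L[14]='s', prepend. Next row=LF[14]=12
  step 14: row=12, L[12]='i', prepend. Next row=LF[12]=7
  step 15: row=7, L[7]='m', prepend. Next row=LF[7]=8
Reversed output: misundersta3NQ$

Answer: misundersta3NQ$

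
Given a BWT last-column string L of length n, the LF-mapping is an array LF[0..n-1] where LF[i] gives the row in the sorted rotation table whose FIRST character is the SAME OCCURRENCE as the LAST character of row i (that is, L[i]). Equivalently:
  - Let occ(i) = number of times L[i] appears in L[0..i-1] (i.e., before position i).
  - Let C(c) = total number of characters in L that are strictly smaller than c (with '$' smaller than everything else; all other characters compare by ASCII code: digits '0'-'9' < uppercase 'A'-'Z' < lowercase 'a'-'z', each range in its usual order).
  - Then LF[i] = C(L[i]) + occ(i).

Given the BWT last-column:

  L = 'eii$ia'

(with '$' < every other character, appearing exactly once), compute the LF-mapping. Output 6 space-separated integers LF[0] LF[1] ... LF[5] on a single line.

Answer: 2 3 4 0 5 1

Derivation:
Char counts: '$':1, 'a':1, 'e':1, 'i':3
C (first-col start): C('$')=0, C('a')=1, C('e')=2, C('i')=3
L[0]='e': occ=0, LF[0]=C('e')+0=2+0=2
L[1]='i': occ=0, LF[1]=C('i')+0=3+0=3
L[2]='i': occ=1, LF[2]=C('i')+1=3+1=4
L[3]='$': occ=0, LF[3]=C('$')+0=0+0=0
L[4]='i': occ=2, LF[4]=C('i')+2=3+2=5
L[5]='a': occ=0, LF[5]=C('a')+0=1+0=1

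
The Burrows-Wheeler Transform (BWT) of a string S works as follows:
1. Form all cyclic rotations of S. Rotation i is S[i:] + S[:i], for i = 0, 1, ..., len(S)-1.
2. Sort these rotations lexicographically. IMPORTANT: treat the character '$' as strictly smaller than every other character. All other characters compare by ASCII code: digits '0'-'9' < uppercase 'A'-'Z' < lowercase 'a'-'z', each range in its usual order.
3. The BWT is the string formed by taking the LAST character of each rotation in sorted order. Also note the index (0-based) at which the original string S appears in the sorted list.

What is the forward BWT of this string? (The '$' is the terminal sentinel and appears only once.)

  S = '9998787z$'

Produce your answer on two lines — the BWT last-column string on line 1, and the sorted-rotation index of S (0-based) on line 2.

Answer: z889799$7
7

Derivation:
All 9 rotations (rotation i = S[i:]+S[:i]):
  rot[0] = 9998787z$
  rot[1] = 998787z$9
  rot[2] = 98787z$99
  rot[3] = 8787z$999
  rot[4] = 787z$9998
  rot[5] = 87z$99987
  rot[6] = 7z$999878
  rot[7] = z$9998787
  rot[8] = $9998787z
Sorted (with $ < everything):
  sorted[0] = $9998787z  (last char: 'z')
  sorted[1] = 787z$9998  (last char: '8')
  sorted[2] = 7z$999878  (last char: '8')
  sorted[3] = 8787z$999  (last char: '9')
  sorted[4] = 87z$99987  (last char: '7')
  sorted[5] = 98787z$99  (last char: '9')
  sorted[6] = 998787z$9  (last char: '9')
  sorted[7] = 9998787z$  (last char: '$')
  sorted[8] = z$9998787  (last char: '7')
Last column: z889799$7
Original string S is at sorted index 7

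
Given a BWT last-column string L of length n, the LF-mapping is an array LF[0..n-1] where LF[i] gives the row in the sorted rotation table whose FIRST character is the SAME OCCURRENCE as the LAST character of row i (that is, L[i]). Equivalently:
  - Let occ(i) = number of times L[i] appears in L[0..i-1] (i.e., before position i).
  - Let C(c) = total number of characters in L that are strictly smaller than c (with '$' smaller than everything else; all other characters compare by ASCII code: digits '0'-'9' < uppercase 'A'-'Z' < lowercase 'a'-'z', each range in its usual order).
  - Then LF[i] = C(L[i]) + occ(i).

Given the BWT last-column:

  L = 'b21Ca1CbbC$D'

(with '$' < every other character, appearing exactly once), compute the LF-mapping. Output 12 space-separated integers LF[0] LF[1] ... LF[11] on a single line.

Answer: 9 3 1 4 8 2 5 10 11 6 0 7

Derivation:
Char counts: '$':1, '1':2, '2':1, 'C':3, 'D':1, 'a':1, 'b':3
C (first-col start): C('$')=0, C('1')=1, C('2')=3, C('C')=4, C('D')=7, C('a')=8, C('b')=9
L[0]='b': occ=0, LF[0]=C('b')+0=9+0=9
L[1]='2': occ=0, LF[1]=C('2')+0=3+0=3
L[2]='1': occ=0, LF[2]=C('1')+0=1+0=1
L[3]='C': occ=0, LF[3]=C('C')+0=4+0=4
L[4]='a': occ=0, LF[4]=C('a')+0=8+0=8
L[5]='1': occ=1, LF[5]=C('1')+1=1+1=2
L[6]='C': occ=1, LF[6]=C('C')+1=4+1=5
L[7]='b': occ=1, LF[7]=C('b')+1=9+1=10
L[8]='b': occ=2, LF[8]=C('b')+2=9+2=11
L[9]='C': occ=2, LF[9]=C('C')+2=4+2=6
L[10]='$': occ=0, LF[10]=C('$')+0=0+0=0
L[11]='D': occ=0, LF[11]=C('D')+0=7+0=7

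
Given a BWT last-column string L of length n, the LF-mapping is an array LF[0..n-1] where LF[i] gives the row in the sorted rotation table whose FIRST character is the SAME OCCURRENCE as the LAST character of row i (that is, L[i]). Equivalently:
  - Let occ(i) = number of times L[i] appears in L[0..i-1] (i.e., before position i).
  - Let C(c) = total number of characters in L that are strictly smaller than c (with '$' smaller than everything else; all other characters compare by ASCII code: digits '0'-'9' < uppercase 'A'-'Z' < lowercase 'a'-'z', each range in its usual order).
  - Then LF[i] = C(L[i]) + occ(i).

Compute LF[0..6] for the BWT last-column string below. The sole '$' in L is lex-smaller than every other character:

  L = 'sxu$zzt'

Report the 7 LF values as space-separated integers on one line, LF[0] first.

Answer: 1 4 3 0 5 6 2

Derivation:
Char counts: '$':1, 's':1, 't':1, 'u':1, 'x':1, 'z':2
C (first-col start): C('$')=0, C('s')=1, C('t')=2, C('u')=3, C('x')=4, C('z')=5
L[0]='s': occ=0, LF[0]=C('s')+0=1+0=1
L[1]='x': occ=0, LF[1]=C('x')+0=4+0=4
L[2]='u': occ=0, LF[2]=C('u')+0=3+0=3
L[3]='$': occ=0, LF[3]=C('$')+0=0+0=0
L[4]='z': occ=0, LF[4]=C('z')+0=5+0=5
L[5]='z': occ=1, LF[5]=C('z')+1=5+1=6
L[6]='t': occ=0, LF[6]=C('t')+0=2+0=2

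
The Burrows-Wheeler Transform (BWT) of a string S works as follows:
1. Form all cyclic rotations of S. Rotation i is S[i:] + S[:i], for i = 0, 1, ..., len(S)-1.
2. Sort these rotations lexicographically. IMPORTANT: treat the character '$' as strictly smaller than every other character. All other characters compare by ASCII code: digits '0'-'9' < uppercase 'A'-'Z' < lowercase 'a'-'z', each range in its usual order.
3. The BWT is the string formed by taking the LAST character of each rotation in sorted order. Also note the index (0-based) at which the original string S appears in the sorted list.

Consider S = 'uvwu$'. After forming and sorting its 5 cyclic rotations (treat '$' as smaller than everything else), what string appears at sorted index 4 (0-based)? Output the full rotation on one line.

Answer: wu$uv

Derivation:
All 5 rotations (rotation i = S[i:]+S[:i]):
  rot[0] = uvwu$
  rot[1] = vwu$u
  rot[2] = wu$uv
  rot[3] = u$uvw
  rot[4] = $uvwu
Sorted (with $ < everything):
  sorted[0] = $uvwu
  sorted[1] = u$uvw
  sorted[2] = uvwu$
  sorted[3] = vwu$u
  sorted[4] = wu$uv
sorted[4] = wu$uv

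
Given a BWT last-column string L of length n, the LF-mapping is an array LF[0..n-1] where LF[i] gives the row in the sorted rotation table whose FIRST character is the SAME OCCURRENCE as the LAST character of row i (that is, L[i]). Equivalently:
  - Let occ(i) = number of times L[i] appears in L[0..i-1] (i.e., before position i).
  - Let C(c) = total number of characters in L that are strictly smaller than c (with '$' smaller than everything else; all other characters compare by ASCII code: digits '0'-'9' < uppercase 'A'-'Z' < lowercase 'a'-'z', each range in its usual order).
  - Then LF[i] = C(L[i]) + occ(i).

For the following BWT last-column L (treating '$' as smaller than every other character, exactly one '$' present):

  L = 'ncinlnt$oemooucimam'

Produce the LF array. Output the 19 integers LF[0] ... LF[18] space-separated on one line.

Answer: 11 2 5 12 7 13 17 0 14 4 8 15 16 18 3 6 9 1 10

Derivation:
Char counts: '$':1, 'a':1, 'c':2, 'e':1, 'i':2, 'l':1, 'm':3, 'n':3, 'o':3, 't':1, 'u':1
C (first-col start): C('$')=0, C('a')=1, C('c')=2, C('e')=4, C('i')=5, C('l')=7, C('m')=8, C('n')=11, C('o')=14, C('t')=17, C('u')=18
L[0]='n': occ=0, LF[0]=C('n')+0=11+0=11
L[1]='c': occ=0, LF[1]=C('c')+0=2+0=2
L[2]='i': occ=0, LF[2]=C('i')+0=5+0=5
L[3]='n': occ=1, LF[3]=C('n')+1=11+1=12
L[4]='l': occ=0, LF[4]=C('l')+0=7+0=7
L[5]='n': occ=2, LF[5]=C('n')+2=11+2=13
L[6]='t': occ=0, LF[6]=C('t')+0=17+0=17
L[7]='$': occ=0, LF[7]=C('$')+0=0+0=0
L[8]='o': occ=0, LF[8]=C('o')+0=14+0=14
L[9]='e': occ=0, LF[9]=C('e')+0=4+0=4
L[10]='m': occ=0, LF[10]=C('m')+0=8+0=8
L[11]='o': occ=1, LF[11]=C('o')+1=14+1=15
L[12]='o': occ=2, LF[12]=C('o')+2=14+2=16
L[13]='u': occ=0, LF[13]=C('u')+0=18+0=18
L[14]='c': occ=1, LF[14]=C('c')+1=2+1=3
L[15]='i': occ=1, LF[15]=C('i')+1=5+1=6
L[16]='m': occ=1, LF[16]=C('m')+1=8+1=9
L[17]='a': occ=0, LF[17]=C('a')+0=1+0=1
L[18]='m': occ=2, LF[18]=C('m')+2=8+2=10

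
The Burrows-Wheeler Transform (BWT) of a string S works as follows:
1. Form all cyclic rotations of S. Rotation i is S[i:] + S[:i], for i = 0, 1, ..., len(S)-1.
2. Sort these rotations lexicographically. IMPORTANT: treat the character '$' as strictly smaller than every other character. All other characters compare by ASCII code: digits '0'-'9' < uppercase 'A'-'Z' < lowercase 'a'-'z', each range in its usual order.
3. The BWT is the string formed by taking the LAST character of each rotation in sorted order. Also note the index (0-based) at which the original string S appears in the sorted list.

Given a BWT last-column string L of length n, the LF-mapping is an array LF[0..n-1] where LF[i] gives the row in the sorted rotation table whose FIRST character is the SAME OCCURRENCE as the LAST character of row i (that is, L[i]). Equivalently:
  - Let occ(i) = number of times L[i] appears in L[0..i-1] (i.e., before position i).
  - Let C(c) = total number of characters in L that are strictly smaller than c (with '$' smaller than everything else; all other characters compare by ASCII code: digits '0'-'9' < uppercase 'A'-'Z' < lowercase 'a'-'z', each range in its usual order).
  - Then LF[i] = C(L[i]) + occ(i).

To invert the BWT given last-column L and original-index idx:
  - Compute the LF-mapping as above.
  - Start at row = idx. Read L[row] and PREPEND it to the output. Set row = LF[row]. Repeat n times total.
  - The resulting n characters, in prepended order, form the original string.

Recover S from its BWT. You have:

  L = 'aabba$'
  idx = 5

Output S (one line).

Answer: babaa$

Derivation:
LF mapping: 1 2 4 5 3 0
Walk LF starting at row 5, prepending L[row]:
  step 1: row=5, L[5]='$', prepend. Next row=LF[5]=0
  step 2: row=0, L[0]='a', prepend. Next row=LF[0]=1
  step 3: row=1, L[1]='a', prepend. Next row=LF[1]=2
  step 4: row=2, L[2]='b', prepend. Next row=LF[2]=4
  step 5: row=4, L[4]='a', prepend. Next row=LF[4]=3
  step 6: row=3, L[3]='b', prepend. Next row=LF[3]=5
Reversed output: babaa$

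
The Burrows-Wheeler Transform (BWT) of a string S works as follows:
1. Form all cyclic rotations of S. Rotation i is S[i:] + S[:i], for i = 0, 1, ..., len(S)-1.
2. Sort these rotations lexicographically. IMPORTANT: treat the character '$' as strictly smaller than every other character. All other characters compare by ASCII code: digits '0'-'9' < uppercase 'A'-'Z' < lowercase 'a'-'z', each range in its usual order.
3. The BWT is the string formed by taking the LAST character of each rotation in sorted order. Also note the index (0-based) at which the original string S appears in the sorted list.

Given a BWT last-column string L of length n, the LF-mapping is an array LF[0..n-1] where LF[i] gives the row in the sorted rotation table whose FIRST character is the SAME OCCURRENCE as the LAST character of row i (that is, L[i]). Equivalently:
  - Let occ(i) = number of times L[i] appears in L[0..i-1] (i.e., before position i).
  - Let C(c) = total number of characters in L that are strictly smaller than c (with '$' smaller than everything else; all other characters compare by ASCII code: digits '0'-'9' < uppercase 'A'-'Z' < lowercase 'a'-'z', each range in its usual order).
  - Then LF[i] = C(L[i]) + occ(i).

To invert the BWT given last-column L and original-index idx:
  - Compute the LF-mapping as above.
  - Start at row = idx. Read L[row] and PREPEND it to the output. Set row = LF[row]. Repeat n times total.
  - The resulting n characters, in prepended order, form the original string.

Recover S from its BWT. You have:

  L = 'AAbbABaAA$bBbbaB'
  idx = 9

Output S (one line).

LF mapping: 1 2 11 12 3 6 9 4 5 0 13 7 14 15 10 8
Walk LF starting at row 9, prepending L[row]:
  step 1: row=9, L[9]='$', prepend. Next row=LF[9]=0
  step 2: row=0, L[0]='A', prepend. Next row=LF[0]=1
  step 3: row=1, L[1]='A', prepend. Next row=LF[1]=2
  step 4: row=2, L[2]='b', prepend. Next row=LF[2]=11
  step 5: row=11, L[11]='B', prepend. Next row=LF[11]=7
  step 6: row=7, L[7]='A', prepend. Next row=LF[7]=4
  step 7: row=4, L[4]='A', prepend. Next row=LF[4]=3
  step 8: row=3, L[3]='b', prepend. Next row=LF[3]=12
  step 9: row=12, L[12]='b', prepend. Next row=LF[12]=14
  step 10: row=14, L[14]='a', prepend. Next row=LF[14]=10
  step 11: row=10, L[10]='b', prepend. Next row=LF[10]=13
  step 12: row=13, L[13]='b', prepend. Next row=LF[13]=15
  step 13: row=15, L[15]='B', prepend. Next row=LF[15]=8
  step 14: row=8, L[8]='A', prepend. Next row=LF[8]=5
  step 15: row=5, L[5]='B', prepend. Next row=LF[5]=6
  step 16: row=6, L[6]='a', prepend. Next row=LF[6]=9
Reversed output: aBABbbabbAABbAA$

Answer: aBABbbabbAABbAA$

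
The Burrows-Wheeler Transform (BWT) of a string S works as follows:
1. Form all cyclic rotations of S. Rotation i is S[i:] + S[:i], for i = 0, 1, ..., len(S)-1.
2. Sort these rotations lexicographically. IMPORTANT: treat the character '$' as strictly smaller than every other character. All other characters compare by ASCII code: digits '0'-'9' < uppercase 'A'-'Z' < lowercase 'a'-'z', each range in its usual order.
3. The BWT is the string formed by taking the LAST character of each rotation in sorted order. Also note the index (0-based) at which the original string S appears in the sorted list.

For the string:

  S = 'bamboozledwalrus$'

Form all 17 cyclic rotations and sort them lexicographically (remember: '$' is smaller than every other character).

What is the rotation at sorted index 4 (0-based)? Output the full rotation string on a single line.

Answer: boozledwalrus$bam

Derivation:
All 17 rotations (rotation i = S[i:]+S[:i]):
  rot[0] = bamboozledwalrus$
  rot[1] = amboozledwalrus$b
  rot[2] = mboozledwalrus$ba
  rot[3] = boozledwalrus$bam
  rot[4] = oozledwalrus$bamb
  rot[5] = ozledwalrus$bambo
  rot[6] = zledwalrus$bamboo
  rot[7] = ledwalrus$bambooz
  rot[8] = edwalrus$bamboozl
  rot[9] = dwalrus$bamboozle
  rot[10] = walrus$bamboozled
  rot[11] = alrus$bamboozledw
  rot[12] = lrus$bamboozledwa
  rot[13] = rus$bamboozledwal
  rot[14] = us$bamboozledwalr
  rot[15] = s$bamboozledwalru
  rot[16] = $bamboozledwalrus
Sorted (with $ < everything):
  sorted[0] = $bamboozledwalrus
  sorted[1] = alrus$bamboozledw
  sorted[2] = amboozledwalrus$b
  sorted[3] = bamboozledwalrus$
  sorted[4] = boozledwalrus$bam
  sorted[5] = dwalrus$bamboozle
  sorted[6] = edwalrus$bamboozl
  sorted[7] = ledwalrus$bambooz
  sorted[8] = lrus$bamboozledwa
  sorted[9] = mboozledwalrus$ba
  sorted[10] = oozledwalrus$bamb
  sorted[11] = ozledwalrus$bambo
  sorted[12] = rus$bamboozledwal
  sorted[13] = s$bamboozledwalru
  sorted[14] = us$bamboozledwalr
  sorted[15] = walrus$bamboozled
  sorted[16] = zledwalrus$bamboo
sorted[4] = boozledwalrus$bam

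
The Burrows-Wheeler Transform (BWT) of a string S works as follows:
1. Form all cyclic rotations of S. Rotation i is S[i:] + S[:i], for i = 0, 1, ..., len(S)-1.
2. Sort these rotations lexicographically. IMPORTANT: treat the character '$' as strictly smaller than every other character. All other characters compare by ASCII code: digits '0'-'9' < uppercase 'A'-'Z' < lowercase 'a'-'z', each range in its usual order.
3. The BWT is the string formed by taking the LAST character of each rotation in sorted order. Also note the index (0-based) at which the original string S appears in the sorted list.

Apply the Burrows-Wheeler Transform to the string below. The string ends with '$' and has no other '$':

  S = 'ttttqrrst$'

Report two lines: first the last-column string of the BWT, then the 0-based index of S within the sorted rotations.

All 10 rotations (rotation i = S[i:]+S[:i]):
  rot[0] = ttttqrrst$
  rot[1] = tttqrrst$t
  rot[2] = ttqrrst$tt
  rot[3] = tqrrst$ttt
  rot[4] = qrrst$tttt
  rot[5] = rrst$ttttq
  rot[6] = rst$ttttqr
  rot[7] = st$ttttqrr
  rot[8] = t$ttttqrrs
  rot[9] = $ttttqrrst
Sorted (with $ < everything):
  sorted[0] = $ttttqrrst  (last char: 't')
  sorted[1] = qrrst$tttt  (last char: 't')
  sorted[2] = rrst$ttttq  (last char: 'q')
  sorted[3] = rst$ttttqr  (last char: 'r')
  sorted[4] = st$ttttqrr  (last char: 'r')
  sorted[5] = t$ttttqrrs  (last char: 's')
  sorted[6] = tqrrst$ttt  (last char: 't')
  sorted[7] = ttqrrst$tt  (last char: 't')
  sorted[8] = tttqrrst$t  (last char: 't')
  sorted[9] = ttttqrrst$  (last char: '$')
Last column: ttqrrsttt$
Original string S is at sorted index 9

Answer: ttqrrsttt$
9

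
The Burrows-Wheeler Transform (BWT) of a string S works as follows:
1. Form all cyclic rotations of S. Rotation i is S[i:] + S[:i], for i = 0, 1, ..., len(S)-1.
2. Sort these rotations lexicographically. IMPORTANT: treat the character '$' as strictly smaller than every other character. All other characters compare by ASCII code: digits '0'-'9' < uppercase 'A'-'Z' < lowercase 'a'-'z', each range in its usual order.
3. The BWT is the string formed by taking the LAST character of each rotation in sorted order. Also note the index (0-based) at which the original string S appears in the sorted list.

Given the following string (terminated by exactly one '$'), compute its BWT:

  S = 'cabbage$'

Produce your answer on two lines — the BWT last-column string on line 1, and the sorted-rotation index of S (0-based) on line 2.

Answer: ecbba$ga
5

Derivation:
All 8 rotations (rotation i = S[i:]+S[:i]):
  rot[0] = cabbage$
  rot[1] = abbage$c
  rot[2] = bbage$ca
  rot[3] = bage$cab
  rot[4] = age$cabb
  rot[5] = ge$cabba
  rot[6] = e$cabbag
  rot[7] = $cabbage
Sorted (with $ < everything):
  sorted[0] = $cabbage  (last char: 'e')
  sorted[1] = abbage$c  (last char: 'c')
  sorted[2] = age$cabb  (last char: 'b')
  sorted[3] = bage$cab  (last char: 'b')
  sorted[4] = bbage$ca  (last char: 'a')
  sorted[5] = cabbage$  (last char: '$')
  sorted[6] = e$cabbag  (last char: 'g')
  sorted[7] = ge$cabba  (last char: 'a')
Last column: ecbba$ga
Original string S is at sorted index 5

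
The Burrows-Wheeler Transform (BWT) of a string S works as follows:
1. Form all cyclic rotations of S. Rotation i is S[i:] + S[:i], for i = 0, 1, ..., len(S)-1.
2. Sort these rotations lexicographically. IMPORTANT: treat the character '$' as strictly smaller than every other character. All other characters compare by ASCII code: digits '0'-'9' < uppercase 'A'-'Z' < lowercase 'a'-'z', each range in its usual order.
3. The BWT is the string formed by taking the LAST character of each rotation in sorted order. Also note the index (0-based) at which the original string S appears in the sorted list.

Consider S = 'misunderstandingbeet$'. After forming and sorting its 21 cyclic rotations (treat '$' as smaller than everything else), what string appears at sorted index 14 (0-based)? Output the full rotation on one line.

All 21 rotations (rotation i = S[i:]+S[:i]):
  rot[0] = misunderstandingbeet$
  rot[1] = isunderstandingbeet$m
  rot[2] = sunderstandingbeet$mi
  rot[3] = understandingbeet$mis
  rot[4] = nderstandingbeet$misu
  rot[5] = derstandingbeet$misun
  rot[6] = erstandingbeet$misund
  rot[7] = rstandingbeet$misunde
  rot[8] = standingbeet$misunder
  rot[9] = tandingbeet$misunders
  rot[10] = andingbeet$misunderst
  rot[11] = ndingbeet$misundersta
  rot[12] = dingbeet$misunderstan
  rot[13] = ingbeet$misunderstand
  rot[14] = ngbeet$misunderstandi
  rot[15] = gbeet$misunderstandin
  rot[16] = beet$misunderstanding
  rot[17] = eet$misunderstandingb
  rot[18] = et$misunderstandingbe
  rot[19] = t$misunderstandingbee
  rot[20] = $misunderstandingbeet
Sorted (with $ < everything):
  sorted[0] = $misunderstandingbeet
  sorted[1] = andingbeet$misunderst
  sorted[2] = beet$misunderstanding
  sorted[3] = derstandingbeet$misun
  sorted[4] = dingbeet$misunderstan
  sorted[5] = eet$misunderstandingb
  sorted[6] = erstandingbeet$misund
  sorted[7] = et$misunderstandingbe
  sorted[8] = gbeet$misunderstandin
  sorted[9] = ingbeet$misunderstand
  sorted[10] = isunderstandingbeet$m
  sorted[11] = misunderstandingbeet$
  sorted[12] = nderstandingbeet$misu
  sorted[13] = ndingbeet$misundersta
  sorted[14] = ngbeet$misunderstandi
  sorted[15] = rstandingbeet$misunde
  sorted[16] = standingbeet$misunder
  sorted[17] = sunderstandingbeet$mi
  sorted[18] = t$misunderstandingbee
  sorted[19] = tandingbeet$misunders
  sorted[20] = understandingbeet$mis
sorted[14] = ngbeet$misunderstandi

Answer: ngbeet$misunderstandi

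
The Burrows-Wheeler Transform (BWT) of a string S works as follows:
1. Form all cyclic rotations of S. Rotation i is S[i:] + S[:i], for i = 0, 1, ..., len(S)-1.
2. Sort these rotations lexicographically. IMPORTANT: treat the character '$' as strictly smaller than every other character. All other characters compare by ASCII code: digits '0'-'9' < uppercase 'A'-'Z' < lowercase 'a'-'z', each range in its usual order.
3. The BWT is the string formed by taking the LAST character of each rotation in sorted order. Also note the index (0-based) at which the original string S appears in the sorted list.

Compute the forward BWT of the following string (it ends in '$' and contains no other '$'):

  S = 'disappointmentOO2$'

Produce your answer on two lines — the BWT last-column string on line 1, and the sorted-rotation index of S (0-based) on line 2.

All 18 rotations (rotation i = S[i:]+S[:i]):
  rot[0] = disappointmentOO2$
  rot[1] = isappointmentOO2$d
  rot[2] = sappointmentOO2$di
  rot[3] = appointmentOO2$dis
  rot[4] = ppointmentOO2$disa
  rot[5] = pointmentOO2$disap
  rot[6] = ointmentOO2$disapp
  rot[7] = intmentOO2$disappo
  rot[8] = ntmentOO2$disappoi
  rot[9] = tmentOO2$disappoin
  rot[10] = mentOO2$disappoint
  rot[11] = entOO2$disappointm
  rot[12] = ntOO2$disappointme
  rot[13] = tOO2$disappointmen
  rot[14] = OO2$disappointment
  rot[15] = O2$disappointmentO
  rot[16] = 2$disappointmentOO
  rot[17] = $disappointmentOO2
Sorted (with $ < everything):
  sorted[0] = $disappointmentOO2  (last char: '2')
  sorted[1] = 2$disappointmentOO  (last char: 'O')
  sorted[2] = O2$disappointmentO  (last char: 'O')
  sorted[3] = OO2$disappointment  (last char: 't')
  sorted[4] = appointmentOO2$dis  (last char: 's')
  sorted[5] = disappointmentOO2$  (last char: '$')
  sorted[6] = entOO2$disappointm  (last char: 'm')
  sorted[7] = intmentOO2$disappo  (last char: 'o')
  sorted[8] = isappointmentOO2$d  (last char: 'd')
  sorted[9] = mentOO2$disappoint  (last char: 't')
  sorted[10] = ntOO2$disappointme  (last char: 'e')
  sorted[11] = ntmentOO2$disappoi  (last char: 'i')
  sorted[12] = ointmentOO2$disapp  (last char: 'p')
  sorted[13] = pointmentOO2$disap  (last char: 'p')
  sorted[14] = ppointmentOO2$disa  (last char: 'a')
  sorted[15] = sappointmentOO2$di  (last char: 'i')
  sorted[16] = tOO2$disappointmen  (last char: 'n')
  sorted[17] = tmentOO2$disappoin  (last char: 'n')
Last column: 2OOts$modteippainn
Original string S is at sorted index 5

Answer: 2OOts$modteippainn
5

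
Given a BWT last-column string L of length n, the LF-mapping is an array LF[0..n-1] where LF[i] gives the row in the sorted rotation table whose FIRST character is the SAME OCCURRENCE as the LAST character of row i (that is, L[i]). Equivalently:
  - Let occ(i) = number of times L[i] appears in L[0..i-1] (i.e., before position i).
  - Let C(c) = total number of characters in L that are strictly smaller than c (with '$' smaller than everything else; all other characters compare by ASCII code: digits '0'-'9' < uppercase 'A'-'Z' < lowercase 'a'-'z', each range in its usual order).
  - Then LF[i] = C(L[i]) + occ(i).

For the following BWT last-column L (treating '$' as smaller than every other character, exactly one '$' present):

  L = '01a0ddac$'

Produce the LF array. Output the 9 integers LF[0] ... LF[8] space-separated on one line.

Char counts: '$':1, '0':2, '1':1, 'a':2, 'c':1, 'd':2
C (first-col start): C('$')=0, C('0')=1, C('1')=3, C('a')=4, C('c')=6, C('d')=7
L[0]='0': occ=0, LF[0]=C('0')+0=1+0=1
L[1]='1': occ=0, LF[1]=C('1')+0=3+0=3
L[2]='a': occ=0, LF[2]=C('a')+0=4+0=4
L[3]='0': occ=1, LF[3]=C('0')+1=1+1=2
L[4]='d': occ=0, LF[4]=C('d')+0=7+0=7
L[5]='d': occ=1, LF[5]=C('d')+1=7+1=8
L[6]='a': occ=1, LF[6]=C('a')+1=4+1=5
L[7]='c': occ=0, LF[7]=C('c')+0=6+0=6
L[8]='$': occ=0, LF[8]=C('$')+0=0+0=0

Answer: 1 3 4 2 7 8 5 6 0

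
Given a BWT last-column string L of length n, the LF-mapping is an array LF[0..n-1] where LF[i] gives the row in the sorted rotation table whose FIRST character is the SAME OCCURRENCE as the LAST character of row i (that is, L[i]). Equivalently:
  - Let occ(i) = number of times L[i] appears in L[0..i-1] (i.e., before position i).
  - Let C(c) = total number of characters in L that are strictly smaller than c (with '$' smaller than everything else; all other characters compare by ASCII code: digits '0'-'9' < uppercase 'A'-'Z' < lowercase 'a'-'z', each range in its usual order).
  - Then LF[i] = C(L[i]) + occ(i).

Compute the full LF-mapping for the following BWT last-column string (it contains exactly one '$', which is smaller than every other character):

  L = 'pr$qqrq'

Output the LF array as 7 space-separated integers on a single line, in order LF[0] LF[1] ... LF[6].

Char counts: '$':1, 'p':1, 'q':3, 'r':2
C (first-col start): C('$')=0, C('p')=1, C('q')=2, C('r')=5
L[0]='p': occ=0, LF[0]=C('p')+0=1+0=1
L[1]='r': occ=0, LF[1]=C('r')+0=5+0=5
L[2]='$': occ=0, LF[2]=C('$')+0=0+0=0
L[3]='q': occ=0, LF[3]=C('q')+0=2+0=2
L[4]='q': occ=1, LF[4]=C('q')+1=2+1=3
L[5]='r': occ=1, LF[5]=C('r')+1=5+1=6
L[6]='q': occ=2, LF[6]=C('q')+2=2+2=4

Answer: 1 5 0 2 3 6 4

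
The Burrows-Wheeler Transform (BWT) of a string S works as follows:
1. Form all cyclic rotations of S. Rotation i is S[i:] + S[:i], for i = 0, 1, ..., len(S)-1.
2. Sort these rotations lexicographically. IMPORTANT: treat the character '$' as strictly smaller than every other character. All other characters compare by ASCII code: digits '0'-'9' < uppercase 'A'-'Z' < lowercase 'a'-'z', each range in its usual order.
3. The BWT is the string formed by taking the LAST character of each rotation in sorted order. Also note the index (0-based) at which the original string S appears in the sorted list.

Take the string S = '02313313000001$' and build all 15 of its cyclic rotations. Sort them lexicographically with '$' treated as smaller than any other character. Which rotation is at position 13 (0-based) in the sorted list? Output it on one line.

All 15 rotations (rotation i = S[i:]+S[:i]):
  rot[0] = 02313313000001$
  rot[1] = 2313313000001$0
  rot[2] = 313313000001$02
  rot[3] = 13313000001$023
  rot[4] = 3313000001$0231
  rot[5] = 313000001$02313
  rot[6] = 13000001$023133
  rot[7] = 3000001$0231331
  rot[8] = 000001$02313313
  rot[9] = 00001$023133130
  rot[10] = 0001$0231331300
  rot[11] = 001$02313313000
  rot[12] = 01$023133130000
  rot[13] = 1$0231331300000
  rot[14] = $02313313000001
Sorted (with $ < everything):
  sorted[0] = $02313313000001
  sorted[1] = 000001$02313313
  sorted[2] = 00001$023133130
  sorted[3] = 0001$0231331300
  sorted[4] = 001$02313313000
  sorted[5] = 01$023133130000
  sorted[6] = 02313313000001$
  sorted[7] = 1$0231331300000
  sorted[8] = 13000001$023133
  sorted[9] = 13313000001$023
  sorted[10] = 2313313000001$0
  sorted[11] = 3000001$0231331
  sorted[12] = 313000001$02313
  sorted[13] = 313313000001$02
  sorted[14] = 3313000001$0231
sorted[13] = 313313000001$02

Answer: 313313000001$02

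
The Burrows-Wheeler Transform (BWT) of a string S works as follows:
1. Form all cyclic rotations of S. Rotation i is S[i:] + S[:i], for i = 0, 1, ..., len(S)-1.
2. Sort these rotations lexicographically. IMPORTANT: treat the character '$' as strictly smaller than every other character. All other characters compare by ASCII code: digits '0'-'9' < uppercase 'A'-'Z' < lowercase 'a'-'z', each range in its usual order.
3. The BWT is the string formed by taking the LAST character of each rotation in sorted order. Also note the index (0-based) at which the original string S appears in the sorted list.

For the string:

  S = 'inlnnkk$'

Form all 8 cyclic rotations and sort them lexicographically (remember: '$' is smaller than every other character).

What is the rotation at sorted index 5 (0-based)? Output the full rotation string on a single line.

All 8 rotations (rotation i = S[i:]+S[:i]):
  rot[0] = inlnnkk$
  rot[1] = nlnnkk$i
  rot[2] = lnnkk$in
  rot[3] = nnkk$inl
  rot[4] = nkk$inln
  rot[5] = kk$inlnn
  rot[6] = k$inlnnk
  rot[7] = $inlnnkk
Sorted (with $ < everything):
  sorted[0] = $inlnnkk
  sorted[1] = inlnnkk$
  sorted[2] = k$inlnnk
  sorted[3] = kk$inlnn
  sorted[4] = lnnkk$in
  sorted[5] = nkk$inln
  sorted[6] = nlnnkk$i
  sorted[7] = nnkk$inl
sorted[5] = nkk$inln

Answer: nkk$inln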